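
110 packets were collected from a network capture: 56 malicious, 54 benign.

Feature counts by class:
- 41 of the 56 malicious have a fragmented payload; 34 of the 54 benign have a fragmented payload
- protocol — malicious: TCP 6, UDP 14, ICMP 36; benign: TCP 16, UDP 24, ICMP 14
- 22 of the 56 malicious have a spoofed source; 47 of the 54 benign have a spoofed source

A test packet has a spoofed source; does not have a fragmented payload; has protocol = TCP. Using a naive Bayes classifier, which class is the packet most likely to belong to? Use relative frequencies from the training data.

benign

malicious: (56/110) × (15/56) × (6/56) × (22/56) ≈ 0.0057398
benign: (54/110) × (20/54) × (16/54) × (47/54) ≈ 0.0468886
Highest score → benign.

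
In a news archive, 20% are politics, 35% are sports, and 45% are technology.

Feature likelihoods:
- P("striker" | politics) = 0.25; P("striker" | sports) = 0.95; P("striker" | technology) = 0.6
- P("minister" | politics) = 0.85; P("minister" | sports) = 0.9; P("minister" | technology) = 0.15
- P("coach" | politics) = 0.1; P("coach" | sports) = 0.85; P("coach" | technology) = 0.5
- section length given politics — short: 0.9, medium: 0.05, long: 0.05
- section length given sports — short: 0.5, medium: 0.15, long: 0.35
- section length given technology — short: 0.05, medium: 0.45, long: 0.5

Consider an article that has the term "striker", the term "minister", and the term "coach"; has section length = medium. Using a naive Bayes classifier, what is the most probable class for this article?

politics: 0.2 × 0.25 × 0.85 × 0.1 × 0.05 = 0.0002125
sports: 0.35 × 0.95 × 0.9 × 0.85 × 0.15 = 0.038154375
technology: 0.45 × 0.6 × 0.15 × 0.5 × 0.45 = 0.0091125
Highest score → sports.

sports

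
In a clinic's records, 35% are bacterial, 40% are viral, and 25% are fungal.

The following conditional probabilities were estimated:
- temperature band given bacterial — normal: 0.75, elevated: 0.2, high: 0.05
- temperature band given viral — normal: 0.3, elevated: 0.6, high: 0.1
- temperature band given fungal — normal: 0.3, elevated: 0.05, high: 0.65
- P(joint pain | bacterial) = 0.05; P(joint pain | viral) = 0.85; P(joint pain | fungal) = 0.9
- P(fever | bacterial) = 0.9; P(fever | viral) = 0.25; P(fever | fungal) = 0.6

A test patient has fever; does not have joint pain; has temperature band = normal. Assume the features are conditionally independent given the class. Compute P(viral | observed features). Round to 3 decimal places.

bacterial: 0.35 × 0.75 × (1−0.05) × 0.9 = 0.2244375
viral: 0.4 × 0.3 × (1−0.85) × 0.25 = 0.0045
fungal: 0.25 × 0.3 × (1−0.9) × 0.6 = 0.0045
P(viral | x) = 0.0045 / 0.2334375 ≈ 0.019

0.019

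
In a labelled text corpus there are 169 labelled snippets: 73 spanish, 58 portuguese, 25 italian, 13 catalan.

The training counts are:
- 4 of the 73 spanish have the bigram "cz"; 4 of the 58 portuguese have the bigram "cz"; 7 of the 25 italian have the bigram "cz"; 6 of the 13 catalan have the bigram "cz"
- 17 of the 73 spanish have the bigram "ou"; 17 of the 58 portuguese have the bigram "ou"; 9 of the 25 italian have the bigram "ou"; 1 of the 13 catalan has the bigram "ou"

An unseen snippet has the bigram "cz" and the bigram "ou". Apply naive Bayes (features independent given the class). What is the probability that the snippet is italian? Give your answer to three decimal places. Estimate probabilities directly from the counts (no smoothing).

spanish: (73/169) × (4/73) × (17/73) ≈ 0.00551187
portuguese: (58/169) × (4/58) × (17/58) ≈ 0.00693736
italian: (25/169) × (7/25) × (9/25) ≈ 0.0149112
catalan: (13/169) × (6/13) × (1/13) ≈ 0.002731
P(italian | x) = 0.0149112 / 0.03009143 ≈ 0.496

0.496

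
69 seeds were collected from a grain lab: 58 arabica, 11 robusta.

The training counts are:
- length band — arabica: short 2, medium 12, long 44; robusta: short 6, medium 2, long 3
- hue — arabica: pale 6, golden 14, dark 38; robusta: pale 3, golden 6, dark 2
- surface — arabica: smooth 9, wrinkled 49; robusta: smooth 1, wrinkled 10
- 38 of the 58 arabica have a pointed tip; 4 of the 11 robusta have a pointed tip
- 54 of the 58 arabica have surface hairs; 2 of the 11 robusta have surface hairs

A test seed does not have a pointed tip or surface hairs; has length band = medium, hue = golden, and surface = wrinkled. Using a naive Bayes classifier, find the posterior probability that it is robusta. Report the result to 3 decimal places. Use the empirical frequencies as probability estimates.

arabica: (58/69) × (12/58) × (14/58) × (49/58) × (20/58) × (4/58) ≈ 0.000843401
robusta: (11/69) × (2/11) × (6/11) × (10/11) × (7/11) × (9/11) ≈ 0.00748345
P(robusta | x) = 0.00748345 / 0.008326851 ≈ 0.899

0.899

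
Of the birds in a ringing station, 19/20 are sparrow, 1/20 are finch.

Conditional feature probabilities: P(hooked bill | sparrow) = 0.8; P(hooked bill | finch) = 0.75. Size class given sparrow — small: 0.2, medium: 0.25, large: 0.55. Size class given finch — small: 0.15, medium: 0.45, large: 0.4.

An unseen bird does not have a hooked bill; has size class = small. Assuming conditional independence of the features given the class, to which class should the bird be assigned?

sparrow: 0.95 × (1−0.8) × 0.2 = 0.038
finch: 0.05 × (1−0.75) × 0.15 = 0.001875
Highest score → sparrow.

sparrow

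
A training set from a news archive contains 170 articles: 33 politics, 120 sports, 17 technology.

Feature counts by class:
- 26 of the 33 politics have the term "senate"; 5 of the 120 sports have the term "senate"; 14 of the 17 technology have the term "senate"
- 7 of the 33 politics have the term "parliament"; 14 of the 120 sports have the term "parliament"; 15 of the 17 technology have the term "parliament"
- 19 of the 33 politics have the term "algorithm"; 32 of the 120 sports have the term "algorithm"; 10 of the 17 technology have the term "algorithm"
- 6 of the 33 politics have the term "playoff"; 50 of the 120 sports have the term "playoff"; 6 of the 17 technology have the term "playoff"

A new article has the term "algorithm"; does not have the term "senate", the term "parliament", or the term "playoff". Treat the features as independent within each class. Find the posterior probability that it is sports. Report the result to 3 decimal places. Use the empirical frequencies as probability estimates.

0.853

politics: (33/170) × (7/33) × (26/33) × (19/33) × (27/33) ≈ 0.0152826
sports: (120/170) × (115/120) × (106/120) × (32/120) × (70/120) ≈ 0.0929521
technology: (17/170) × (3/17) × (2/17) × (10/17) × (11/17) ≈ 0.00079022
P(sports | x) = 0.0929521 / 0.10902492 ≈ 0.853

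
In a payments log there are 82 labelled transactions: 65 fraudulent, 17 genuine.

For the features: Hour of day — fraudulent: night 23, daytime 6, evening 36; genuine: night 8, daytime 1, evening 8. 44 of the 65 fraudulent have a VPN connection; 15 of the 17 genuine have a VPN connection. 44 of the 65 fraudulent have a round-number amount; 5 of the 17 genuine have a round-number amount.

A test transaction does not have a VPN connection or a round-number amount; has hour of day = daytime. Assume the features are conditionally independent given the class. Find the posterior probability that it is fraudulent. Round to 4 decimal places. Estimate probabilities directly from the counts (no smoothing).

fraudulent: (65/82) × (6/65) × (21/65) × (21/65) ≈ 0.00763747
genuine: (17/82) × (1/17) × (2/17) × (12/17) ≈ 0.00101274
P(fraudulent | x) = 0.00763747 / 0.00865021 ≈ 0.8829

0.8829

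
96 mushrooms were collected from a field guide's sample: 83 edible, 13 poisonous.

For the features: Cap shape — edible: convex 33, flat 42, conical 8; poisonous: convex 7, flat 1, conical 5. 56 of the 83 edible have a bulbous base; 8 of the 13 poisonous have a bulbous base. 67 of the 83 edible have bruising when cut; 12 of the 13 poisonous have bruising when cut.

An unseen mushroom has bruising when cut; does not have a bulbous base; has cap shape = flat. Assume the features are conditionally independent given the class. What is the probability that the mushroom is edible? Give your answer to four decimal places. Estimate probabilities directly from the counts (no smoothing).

edible: (83/96) × (42/83) × (27/83) × (67/83) ≈ 0.114884
poisonous: (13/96) × (1/13) × (5/13) × (12/13) ≈ 0.00369822
P(edible | x) = 0.114884 / 0.11858222 ≈ 0.9688

0.9688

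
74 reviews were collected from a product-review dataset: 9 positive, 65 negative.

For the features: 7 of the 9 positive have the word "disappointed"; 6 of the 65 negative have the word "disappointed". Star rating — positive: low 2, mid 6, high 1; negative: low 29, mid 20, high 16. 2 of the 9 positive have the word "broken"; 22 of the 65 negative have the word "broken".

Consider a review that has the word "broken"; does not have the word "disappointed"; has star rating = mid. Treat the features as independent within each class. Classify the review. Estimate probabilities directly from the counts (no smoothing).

positive: (9/74) × (2/9) × (6/9) × (2/9) ≈ 0.004004
negative: (65/74) × (59/65) × (20/65) × (22/65) ≈ 0.0830321
Highest score → negative.

negative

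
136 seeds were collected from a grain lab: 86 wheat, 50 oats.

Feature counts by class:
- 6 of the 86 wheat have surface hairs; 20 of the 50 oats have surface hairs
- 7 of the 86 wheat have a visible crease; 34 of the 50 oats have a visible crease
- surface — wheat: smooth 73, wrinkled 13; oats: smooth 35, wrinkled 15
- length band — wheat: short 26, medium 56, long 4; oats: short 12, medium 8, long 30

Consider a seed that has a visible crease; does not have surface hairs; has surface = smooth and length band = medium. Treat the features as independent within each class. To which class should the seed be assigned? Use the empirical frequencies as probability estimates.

wheat

wheat: (86/136) × (80/86) × (7/86) × (73/86) × (56/86) ≈ 0.0264646
oats: (50/136) × (30/50) × (34/50) × (35/50) × (8/50) = 0.0168
Highest score → wheat.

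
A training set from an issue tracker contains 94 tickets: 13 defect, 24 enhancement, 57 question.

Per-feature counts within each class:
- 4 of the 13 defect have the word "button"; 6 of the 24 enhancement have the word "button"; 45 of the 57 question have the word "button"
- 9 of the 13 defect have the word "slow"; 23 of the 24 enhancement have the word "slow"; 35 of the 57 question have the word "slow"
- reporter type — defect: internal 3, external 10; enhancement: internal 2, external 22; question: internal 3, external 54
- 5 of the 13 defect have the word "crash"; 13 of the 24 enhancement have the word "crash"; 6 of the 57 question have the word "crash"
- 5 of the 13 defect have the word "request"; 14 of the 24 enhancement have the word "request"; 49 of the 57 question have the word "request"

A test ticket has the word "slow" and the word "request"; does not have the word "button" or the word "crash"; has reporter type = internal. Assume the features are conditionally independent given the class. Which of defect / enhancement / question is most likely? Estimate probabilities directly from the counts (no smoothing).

defect: (13/94) × (9/13) × (9/13) × (3/13) × (8/13) × (5/13) ≈ 0.00362047
enhancement: (24/94) × (18/24) × (23/24) × (2/24) × (11/24) × (14/24) ≈ 0.00408863
question: (57/94) × (12/57) × (35/57) × (3/57) × (51/57) × (49/57) ≈ 0.00317329
Highest score → enhancement.

enhancement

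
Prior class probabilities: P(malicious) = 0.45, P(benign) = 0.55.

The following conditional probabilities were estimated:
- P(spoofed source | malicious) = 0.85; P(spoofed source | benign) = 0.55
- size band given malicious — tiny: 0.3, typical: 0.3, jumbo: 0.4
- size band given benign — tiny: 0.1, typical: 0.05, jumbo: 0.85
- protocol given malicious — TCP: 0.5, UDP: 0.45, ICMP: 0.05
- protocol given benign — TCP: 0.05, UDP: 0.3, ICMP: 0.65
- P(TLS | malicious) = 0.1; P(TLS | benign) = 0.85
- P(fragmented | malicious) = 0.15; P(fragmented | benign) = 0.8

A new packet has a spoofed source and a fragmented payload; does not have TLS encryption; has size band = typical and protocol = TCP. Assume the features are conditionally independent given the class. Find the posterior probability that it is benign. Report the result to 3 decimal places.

0.012

malicious: 0.45 × 0.85 × 0.3 × 0.5 × (1−0.1) × 0.15 = 0.007745625
benign: 0.55 × 0.55 × 0.05 × 0.05 × (1−0.85) × 0.8 = 0.00009075
P(benign | x) = 0.00009075 / 0.007836375 ≈ 0.012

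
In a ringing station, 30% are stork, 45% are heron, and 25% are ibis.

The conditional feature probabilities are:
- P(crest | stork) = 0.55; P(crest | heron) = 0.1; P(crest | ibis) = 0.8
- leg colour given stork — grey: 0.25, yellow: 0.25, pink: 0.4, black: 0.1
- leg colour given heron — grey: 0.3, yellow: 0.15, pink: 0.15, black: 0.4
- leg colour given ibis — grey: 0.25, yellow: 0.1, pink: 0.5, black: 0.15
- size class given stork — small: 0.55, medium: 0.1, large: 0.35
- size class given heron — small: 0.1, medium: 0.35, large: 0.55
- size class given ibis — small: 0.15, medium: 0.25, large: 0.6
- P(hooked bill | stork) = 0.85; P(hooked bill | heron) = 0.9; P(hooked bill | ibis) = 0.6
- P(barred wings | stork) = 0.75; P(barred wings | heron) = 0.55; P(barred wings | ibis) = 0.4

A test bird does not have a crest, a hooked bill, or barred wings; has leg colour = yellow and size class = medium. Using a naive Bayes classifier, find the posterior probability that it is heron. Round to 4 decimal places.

stork: 0.3 × (1−0.55) × 0.25 × 0.1 × (1−0.85) × (1−0.75) = 0.0001265625
heron: 0.45 × (1−0.1) × 0.15 × 0.35 × (1−0.9) × (1−0.55) = 0.0009568125
ibis: 0.25 × (1−0.8) × 0.1 × 0.25 × (1−0.6) × (1−0.4) = 0.0003
P(heron | x) = 0.0009568125 / 0.001383375 ≈ 0.6917

0.6917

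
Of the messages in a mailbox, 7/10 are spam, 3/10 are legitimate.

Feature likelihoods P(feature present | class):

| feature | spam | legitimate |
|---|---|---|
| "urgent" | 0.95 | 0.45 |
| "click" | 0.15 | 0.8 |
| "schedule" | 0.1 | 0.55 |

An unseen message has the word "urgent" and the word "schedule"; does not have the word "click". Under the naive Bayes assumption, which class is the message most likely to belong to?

spam

spam: 0.7 × 0.95 × (1−0.15) × 0.1 = 0.056525
legitimate: 0.3 × 0.45 × (1−0.8) × 0.55 = 0.01485
Highest score → spam.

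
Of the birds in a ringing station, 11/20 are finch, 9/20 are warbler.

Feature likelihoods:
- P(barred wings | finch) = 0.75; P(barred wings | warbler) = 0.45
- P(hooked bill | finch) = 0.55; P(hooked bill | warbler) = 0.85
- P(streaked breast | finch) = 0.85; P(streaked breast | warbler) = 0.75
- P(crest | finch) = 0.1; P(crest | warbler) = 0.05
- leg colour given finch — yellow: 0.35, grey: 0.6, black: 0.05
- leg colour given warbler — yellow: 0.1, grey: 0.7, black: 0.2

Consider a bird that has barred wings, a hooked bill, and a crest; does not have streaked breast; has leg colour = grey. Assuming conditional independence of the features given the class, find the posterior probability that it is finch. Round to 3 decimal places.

0.576

finch: 0.55 × 0.75 × 0.55 × (1−0.85) × 0.1 × 0.6 = 0.002041875
warbler: 0.45 × 0.45 × 0.85 × (1−0.75) × 0.05 × 0.7 = 0.00150609375
P(finch | x) = 0.002041875 / 0.00354796875 ≈ 0.576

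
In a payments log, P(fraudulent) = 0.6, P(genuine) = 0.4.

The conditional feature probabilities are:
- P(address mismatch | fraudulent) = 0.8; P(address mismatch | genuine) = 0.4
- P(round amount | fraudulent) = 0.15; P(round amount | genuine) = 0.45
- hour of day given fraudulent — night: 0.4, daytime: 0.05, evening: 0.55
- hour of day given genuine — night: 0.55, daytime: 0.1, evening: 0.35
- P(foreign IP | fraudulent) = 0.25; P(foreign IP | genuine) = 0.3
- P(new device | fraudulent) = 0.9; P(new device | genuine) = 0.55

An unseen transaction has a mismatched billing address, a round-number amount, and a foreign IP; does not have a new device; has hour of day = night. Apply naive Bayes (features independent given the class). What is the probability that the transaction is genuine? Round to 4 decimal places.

fraudulent: 0.6 × 0.8 × 0.15 × 0.4 × 0.25 × (1−0.9) = 0.00072
genuine: 0.4 × 0.4 × 0.45 × 0.55 × 0.3 × (1−0.55) = 0.005346
P(genuine | x) = 0.005346 / 0.006066 ≈ 0.8813

0.8813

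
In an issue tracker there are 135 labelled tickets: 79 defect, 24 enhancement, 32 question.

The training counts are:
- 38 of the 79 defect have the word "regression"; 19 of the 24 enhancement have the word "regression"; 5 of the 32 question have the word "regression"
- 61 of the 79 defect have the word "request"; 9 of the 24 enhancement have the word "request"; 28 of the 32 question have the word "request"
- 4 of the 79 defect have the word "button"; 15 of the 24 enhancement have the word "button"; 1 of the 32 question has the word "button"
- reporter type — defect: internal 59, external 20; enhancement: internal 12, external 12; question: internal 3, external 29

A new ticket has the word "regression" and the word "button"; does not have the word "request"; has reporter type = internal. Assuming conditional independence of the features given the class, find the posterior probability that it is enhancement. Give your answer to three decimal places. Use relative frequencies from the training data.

defect: (79/135) × (38/79) × (18/79) × (4/79) × (59/79) ≈ 0.00242523
enhancement: (24/135) × (19/24) × (15/24) × (15/24) × (12/24) ≈ 0.0274884
question: (32/135) × (5/32) × (4/32) × (1/32) × (3/32) ≈ 0.0000135634
P(enhancement | x) = 0.0274884 / 0.0299271934 ≈ 0.919

0.919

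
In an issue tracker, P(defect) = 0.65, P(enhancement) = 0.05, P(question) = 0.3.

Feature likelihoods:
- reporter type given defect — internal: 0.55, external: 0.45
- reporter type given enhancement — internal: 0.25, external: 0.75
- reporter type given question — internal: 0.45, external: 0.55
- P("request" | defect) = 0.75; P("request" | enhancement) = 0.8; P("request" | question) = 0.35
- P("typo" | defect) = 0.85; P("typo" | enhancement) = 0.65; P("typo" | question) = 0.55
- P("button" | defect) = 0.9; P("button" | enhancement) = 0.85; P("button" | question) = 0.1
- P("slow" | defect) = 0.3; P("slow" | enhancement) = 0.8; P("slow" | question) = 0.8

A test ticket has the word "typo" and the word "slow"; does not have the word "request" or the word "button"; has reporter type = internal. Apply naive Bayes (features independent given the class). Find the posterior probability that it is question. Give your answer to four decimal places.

defect: 0.65 × 0.55 × (1−0.75) × 0.85 × (1−0.9) × 0.3 = 0.0022790625
enhancement: 0.05 × 0.25 × (1−0.8) × 0.65 × (1−0.85) × 0.8 = 0.000195
question: 0.3 × 0.45 × (1−0.35) × 0.55 × (1−0.1) × 0.8 = 0.034749
P(question | x) = 0.034749 / 0.0372230625 ≈ 0.9335

0.9335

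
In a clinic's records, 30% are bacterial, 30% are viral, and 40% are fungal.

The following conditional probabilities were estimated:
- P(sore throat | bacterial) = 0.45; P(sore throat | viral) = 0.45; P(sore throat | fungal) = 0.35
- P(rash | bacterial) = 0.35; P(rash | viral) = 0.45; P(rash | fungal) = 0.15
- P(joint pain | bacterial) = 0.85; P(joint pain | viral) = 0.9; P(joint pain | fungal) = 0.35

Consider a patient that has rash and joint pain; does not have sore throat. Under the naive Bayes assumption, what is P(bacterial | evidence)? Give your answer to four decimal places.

0.3789

bacterial: 0.3 × (1−0.45) × 0.35 × 0.85 = 0.0490875
viral: 0.3 × (1−0.45) × 0.45 × 0.9 = 0.066825
fungal: 0.4 × (1−0.35) × 0.15 × 0.35 = 0.01365
P(bacterial | x) = 0.0490875 / 0.1295625 ≈ 0.3789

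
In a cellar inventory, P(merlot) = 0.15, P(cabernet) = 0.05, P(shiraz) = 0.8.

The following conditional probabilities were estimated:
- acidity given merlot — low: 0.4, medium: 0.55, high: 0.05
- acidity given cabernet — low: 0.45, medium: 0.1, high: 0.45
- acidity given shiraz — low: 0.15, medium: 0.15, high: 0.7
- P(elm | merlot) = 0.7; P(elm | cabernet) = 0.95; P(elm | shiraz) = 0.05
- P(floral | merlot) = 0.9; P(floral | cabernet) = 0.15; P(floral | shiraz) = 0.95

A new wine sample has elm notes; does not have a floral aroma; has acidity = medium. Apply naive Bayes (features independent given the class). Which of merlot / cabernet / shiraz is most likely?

merlot: 0.15 × 0.55 × 0.7 × (1−0.9) = 0.005775
cabernet: 0.05 × 0.1 × 0.95 × (1−0.15) = 0.0040375
shiraz: 0.8 × 0.15 × 0.05 × (1−0.95) = 0.0003
Highest score → merlot.

merlot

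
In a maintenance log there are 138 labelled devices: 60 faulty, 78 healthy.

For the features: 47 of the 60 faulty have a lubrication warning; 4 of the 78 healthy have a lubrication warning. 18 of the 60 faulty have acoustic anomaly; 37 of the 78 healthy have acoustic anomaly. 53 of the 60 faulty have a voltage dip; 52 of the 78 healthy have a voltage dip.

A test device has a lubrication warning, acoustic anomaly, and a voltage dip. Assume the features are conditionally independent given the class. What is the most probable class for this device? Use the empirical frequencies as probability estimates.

faulty

faulty: (60/138) × (47/60) × (18/60) × (53/60) ≈ 0.0902536
healthy: (78/138) × (4/78) × (37/78) × (52/78) ≈ 0.00916636
Highest score → faulty.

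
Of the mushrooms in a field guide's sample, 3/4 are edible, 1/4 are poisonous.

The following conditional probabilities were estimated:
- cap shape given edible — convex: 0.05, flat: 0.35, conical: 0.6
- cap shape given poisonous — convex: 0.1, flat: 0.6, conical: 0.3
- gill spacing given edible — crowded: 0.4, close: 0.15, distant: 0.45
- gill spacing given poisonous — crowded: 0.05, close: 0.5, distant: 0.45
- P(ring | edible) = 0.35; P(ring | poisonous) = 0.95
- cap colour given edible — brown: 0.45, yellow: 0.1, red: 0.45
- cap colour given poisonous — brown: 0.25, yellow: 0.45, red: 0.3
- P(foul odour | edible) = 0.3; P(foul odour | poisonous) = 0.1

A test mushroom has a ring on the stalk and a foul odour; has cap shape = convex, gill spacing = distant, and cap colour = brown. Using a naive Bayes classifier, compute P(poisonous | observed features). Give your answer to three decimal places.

0.251

edible: 0.75 × 0.05 × 0.45 × 0.35 × 0.45 × 0.3 = 0.00079734375
poisonous: 0.25 × 0.1 × 0.45 × 0.95 × 0.25 × 0.1 = 0.0002671875
P(poisonous | x) = 0.0002671875 / 0.00106453125 ≈ 0.251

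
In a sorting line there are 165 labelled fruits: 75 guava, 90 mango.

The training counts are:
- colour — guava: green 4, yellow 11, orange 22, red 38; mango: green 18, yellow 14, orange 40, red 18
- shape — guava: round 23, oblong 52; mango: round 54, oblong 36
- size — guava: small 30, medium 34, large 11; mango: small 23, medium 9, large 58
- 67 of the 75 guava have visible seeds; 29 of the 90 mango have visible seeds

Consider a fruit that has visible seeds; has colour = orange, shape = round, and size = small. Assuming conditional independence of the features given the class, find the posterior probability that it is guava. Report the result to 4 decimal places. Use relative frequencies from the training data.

guava: (75/165) × (22/75) × (23/75) × (30/75) × (67/75) ≈ 0.014611
mango: (90/165) × (40/90) × (54/90) × (23/90) × (29/90) ≈ 0.0119776
P(guava | x) = 0.014611 / 0.0265886 ≈ 0.5495

0.5495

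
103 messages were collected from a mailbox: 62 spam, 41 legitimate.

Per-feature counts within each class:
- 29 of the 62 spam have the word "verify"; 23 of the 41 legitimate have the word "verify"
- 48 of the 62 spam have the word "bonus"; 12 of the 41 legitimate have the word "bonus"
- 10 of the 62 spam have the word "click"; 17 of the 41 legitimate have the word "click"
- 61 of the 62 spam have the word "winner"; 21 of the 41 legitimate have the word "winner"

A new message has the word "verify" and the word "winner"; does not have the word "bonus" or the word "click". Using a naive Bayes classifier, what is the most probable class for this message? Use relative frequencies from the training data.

spam: (62/103) × (29/62) × (14/62) × (52/62) × (61/62) ≈ 0.0524623
legitimate: (41/103) × (23/41) × (29/41) × (24/41) × (21/41) ≈ 0.0473552
Highest score → spam.

spam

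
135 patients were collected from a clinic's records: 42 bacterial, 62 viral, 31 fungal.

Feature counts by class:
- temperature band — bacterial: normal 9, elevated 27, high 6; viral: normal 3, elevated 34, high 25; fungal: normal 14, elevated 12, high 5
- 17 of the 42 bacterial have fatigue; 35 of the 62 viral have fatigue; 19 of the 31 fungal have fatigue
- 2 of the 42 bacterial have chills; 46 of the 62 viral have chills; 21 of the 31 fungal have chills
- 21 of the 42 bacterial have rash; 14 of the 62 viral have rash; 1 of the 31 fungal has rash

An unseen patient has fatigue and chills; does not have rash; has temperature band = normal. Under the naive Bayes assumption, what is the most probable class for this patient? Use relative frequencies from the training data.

fungal

bacterial: (42/135) × (9/42) × (17/42) × (2/42) × (21/42) ≈ 0.000642479
viral: (62/135) × (3/62) × (35/62) × (46/62) × (48/62) ≈ 0.00720576
fungal: (31/135) × (14/31) × (19/31) × (21/31) × (30/31) ≈ 0.0416681
Highest score → fungal.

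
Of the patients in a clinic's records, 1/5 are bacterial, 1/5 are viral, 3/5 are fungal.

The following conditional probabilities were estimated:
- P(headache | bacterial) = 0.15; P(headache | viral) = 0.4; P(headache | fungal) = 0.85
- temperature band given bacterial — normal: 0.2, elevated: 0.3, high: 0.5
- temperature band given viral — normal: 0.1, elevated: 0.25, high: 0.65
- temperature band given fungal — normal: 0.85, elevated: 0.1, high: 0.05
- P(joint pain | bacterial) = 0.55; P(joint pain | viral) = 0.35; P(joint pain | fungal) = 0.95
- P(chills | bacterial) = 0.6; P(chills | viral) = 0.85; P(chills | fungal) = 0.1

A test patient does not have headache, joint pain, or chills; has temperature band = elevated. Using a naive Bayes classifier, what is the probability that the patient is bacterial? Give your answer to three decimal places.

0.734

bacterial: 0.2 × (1−0.15) × 0.3 × (1−0.55) × (1−0.6) = 0.00918
viral: 0.2 × (1−0.4) × 0.25 × (1−0.35) × (1−0.85) = 0.002925
fungal: 0.6 × (1−0.85) × 0.1 × (1−0.95) × (1−0.1) = 0.000405
P(bacterial | x) = 0.00918 / 0.01251 ≈ 0.734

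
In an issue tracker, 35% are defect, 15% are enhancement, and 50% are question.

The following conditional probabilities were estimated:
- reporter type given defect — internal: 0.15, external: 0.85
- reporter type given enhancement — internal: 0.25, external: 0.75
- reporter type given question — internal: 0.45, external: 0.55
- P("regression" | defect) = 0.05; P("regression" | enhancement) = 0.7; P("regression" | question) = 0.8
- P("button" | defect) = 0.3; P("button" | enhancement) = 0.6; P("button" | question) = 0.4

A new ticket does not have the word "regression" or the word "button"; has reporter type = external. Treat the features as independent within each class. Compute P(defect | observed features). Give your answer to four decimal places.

0.8097

defect: 0.35 × 0.85 × (1−0.05) × (1−0.3) = 0.1978375
enhancement: 0.15 × 0.75 × (1−0.7) × (1−0.6) = 0.0135
question: 0.5 × 0.55 × (1−0.8) × (1−0.4) = 0.033
P(defect | x) = 0.1978375 / 0.2443375 ≈ 0.8097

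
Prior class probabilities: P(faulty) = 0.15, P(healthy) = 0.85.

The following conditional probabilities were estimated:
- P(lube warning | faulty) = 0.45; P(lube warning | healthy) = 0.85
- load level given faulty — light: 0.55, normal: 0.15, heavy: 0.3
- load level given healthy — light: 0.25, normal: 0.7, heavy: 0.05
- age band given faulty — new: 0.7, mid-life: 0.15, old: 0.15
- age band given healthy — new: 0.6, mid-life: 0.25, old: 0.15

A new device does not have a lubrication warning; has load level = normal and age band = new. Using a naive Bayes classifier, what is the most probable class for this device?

healthy

faulty: 0.15 × (1−0.45) × 0.15 × 0.7 = 0.0086625
healthy: 0.85 × (1−0.85) × 0.7 × 0.6 = 0.05355
Highest score → healthy.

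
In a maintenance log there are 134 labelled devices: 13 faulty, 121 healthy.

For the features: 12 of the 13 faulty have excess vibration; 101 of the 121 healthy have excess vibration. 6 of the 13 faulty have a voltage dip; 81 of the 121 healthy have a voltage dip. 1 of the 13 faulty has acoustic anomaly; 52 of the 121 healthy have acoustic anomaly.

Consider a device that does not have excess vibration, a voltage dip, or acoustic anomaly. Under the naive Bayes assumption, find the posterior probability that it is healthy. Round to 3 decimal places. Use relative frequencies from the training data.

faulty: (13/134) × (1/13) × (7/13) × (12/13) ≈ 0.00370926
healthy: (121/134) × (20/121) × (40/121) × (69/121) ≈ 0.0281361
P(healthy | x) = 0.0281361 / 0.03184536 ≈ 0.884

0.884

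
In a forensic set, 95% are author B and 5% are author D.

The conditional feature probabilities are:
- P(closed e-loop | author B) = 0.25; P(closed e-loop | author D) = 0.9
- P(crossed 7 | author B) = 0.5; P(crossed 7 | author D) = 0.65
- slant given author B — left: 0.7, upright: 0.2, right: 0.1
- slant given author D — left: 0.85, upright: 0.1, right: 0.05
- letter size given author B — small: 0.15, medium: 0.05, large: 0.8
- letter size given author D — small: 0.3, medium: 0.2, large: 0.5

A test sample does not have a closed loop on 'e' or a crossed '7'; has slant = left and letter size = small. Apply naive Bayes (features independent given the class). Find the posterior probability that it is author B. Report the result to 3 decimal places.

0.988

author B: 0.95 × (1−0.25) × (1−0.5) × 0.7 × 0.15 = 0.03740625
author D: 0.05 × (1−0.9) × (1−0.65) × 0.85 × 0.3 = 0.00044625
P(author B | x) = 0.03740625 / 0.0378525 ≈ 0.988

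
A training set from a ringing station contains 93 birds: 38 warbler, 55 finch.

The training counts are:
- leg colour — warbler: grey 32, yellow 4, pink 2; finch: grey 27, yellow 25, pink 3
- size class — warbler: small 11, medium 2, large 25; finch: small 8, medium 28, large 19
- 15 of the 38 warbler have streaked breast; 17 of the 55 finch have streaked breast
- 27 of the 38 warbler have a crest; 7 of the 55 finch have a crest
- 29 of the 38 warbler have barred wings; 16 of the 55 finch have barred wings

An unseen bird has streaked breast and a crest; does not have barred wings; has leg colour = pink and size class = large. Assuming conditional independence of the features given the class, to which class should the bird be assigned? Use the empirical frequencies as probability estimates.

warbler

warbler: (38/93) × (2/38) × (25/38) × (15/38) × (27/38) × (9/38) ≈ 0.000939832
finch: (55/93) × (3/55) × (19/55) × (17/55) × (7/55) × (39/55) ≈ 0.000310851
Highest score → warbler.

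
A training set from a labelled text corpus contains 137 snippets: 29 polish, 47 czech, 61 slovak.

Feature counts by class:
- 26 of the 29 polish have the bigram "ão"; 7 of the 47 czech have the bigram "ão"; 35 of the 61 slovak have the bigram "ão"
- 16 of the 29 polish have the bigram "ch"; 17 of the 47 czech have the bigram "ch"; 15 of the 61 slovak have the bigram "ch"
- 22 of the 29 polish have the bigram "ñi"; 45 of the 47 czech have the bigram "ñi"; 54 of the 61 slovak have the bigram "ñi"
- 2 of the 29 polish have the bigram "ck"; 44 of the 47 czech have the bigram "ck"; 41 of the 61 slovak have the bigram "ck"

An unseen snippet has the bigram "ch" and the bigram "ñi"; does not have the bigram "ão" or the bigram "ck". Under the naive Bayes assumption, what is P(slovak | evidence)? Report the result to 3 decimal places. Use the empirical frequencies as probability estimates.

0.475

polish: (29/137) × (3/29) × (16/29) × (22/29) × (27/29) ≈ 0.00853322
czech: (47/137) × (40/47) × (17/47) × (45/47) × (3/47) ≈ 0.00645399
slovak: (61/137) × (26/61) × (15/61) × (54/61) × (20/61) ≈ 0.013545
P(slovak | x) = 0.013545 / 0.02853221 ≈ 0.475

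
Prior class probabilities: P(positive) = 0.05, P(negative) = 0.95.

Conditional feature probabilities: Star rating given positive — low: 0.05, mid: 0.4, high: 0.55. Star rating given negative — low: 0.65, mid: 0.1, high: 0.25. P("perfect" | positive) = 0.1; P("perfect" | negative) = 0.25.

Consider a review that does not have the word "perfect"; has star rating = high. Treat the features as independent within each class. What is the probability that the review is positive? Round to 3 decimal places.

0.122

positive: 0.05 × 0.55 × (1−0.1) = 0.02475
negative: 0.95 × 0.25 × (1−0.25) = 0.178125
P(positive | x) = 0.02475 / 0.202875 ≈ 0.122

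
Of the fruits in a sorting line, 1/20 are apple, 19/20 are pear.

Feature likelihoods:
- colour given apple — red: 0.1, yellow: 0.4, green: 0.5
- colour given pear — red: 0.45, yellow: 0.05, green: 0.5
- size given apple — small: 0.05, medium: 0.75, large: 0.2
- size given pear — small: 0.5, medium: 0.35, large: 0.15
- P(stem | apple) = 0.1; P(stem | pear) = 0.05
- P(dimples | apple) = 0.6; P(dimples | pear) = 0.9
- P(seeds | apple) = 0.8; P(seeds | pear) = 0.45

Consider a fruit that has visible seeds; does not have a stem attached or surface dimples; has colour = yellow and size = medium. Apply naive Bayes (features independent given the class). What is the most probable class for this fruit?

apple

apple: 0.05 × 0.4 × 0.75 × (1−0.1) × (1−0.6) × 0.8 = 0.00432
pear: 0.95 × 0.05 × 0.35 × (1−0.05) × (1−0.9) × 0.45 = 0.00071071875
Highest score → apple.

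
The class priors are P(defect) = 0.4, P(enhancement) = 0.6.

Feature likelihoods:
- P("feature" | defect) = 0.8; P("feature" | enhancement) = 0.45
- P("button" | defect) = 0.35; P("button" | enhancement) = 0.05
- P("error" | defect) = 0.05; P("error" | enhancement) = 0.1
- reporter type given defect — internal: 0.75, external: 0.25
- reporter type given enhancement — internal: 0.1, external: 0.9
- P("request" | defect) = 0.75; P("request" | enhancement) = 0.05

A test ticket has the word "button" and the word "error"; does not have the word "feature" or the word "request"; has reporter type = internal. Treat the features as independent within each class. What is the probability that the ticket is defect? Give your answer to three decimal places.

0.626

defect: 0.4 × (1−0.8) × 0.35 × 0.05 × 0.75 × (1−0.75) = 0.0002625
enhancement: 0.6 × (1−0.45) × 0.05 × 0.1 × 0.1 × (1−0.05) = 0.00015675
P(defect | x) = 0.0002625 / 0.00041925 ≈ 0.626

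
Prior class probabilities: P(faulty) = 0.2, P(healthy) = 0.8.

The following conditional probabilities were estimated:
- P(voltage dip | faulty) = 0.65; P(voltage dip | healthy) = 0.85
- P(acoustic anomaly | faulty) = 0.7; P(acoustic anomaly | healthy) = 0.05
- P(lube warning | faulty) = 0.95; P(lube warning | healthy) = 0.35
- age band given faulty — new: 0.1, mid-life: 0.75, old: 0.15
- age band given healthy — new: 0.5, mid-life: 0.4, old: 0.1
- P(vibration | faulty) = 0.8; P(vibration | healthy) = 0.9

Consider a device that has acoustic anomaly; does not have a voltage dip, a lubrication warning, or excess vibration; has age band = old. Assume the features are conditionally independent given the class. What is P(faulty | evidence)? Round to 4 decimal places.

faulty: 0.2 × (1−0.65) × 0.7 × (1−0.95) × 0.15 × (1−0.8) = 0.0000735
healthy: 0.8 × (1−0.85) × 0.05 × (1−0.35) × 0.1 × (1−0.9) = 0.000039
P(faulty | x) = 0.0000735 / 0.0001125 ≈ 0.6533

0.6533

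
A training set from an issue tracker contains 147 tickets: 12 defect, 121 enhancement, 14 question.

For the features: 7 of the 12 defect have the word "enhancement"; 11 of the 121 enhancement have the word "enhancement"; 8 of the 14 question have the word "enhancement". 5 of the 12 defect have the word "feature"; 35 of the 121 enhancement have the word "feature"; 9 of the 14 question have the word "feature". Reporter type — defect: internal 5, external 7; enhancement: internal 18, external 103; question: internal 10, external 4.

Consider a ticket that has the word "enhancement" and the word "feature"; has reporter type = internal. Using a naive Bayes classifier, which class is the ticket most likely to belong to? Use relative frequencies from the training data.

defect: (12/147) × (7/12) × (5/12) × (5/12) ≈ 0.0082672
enhancement: (121/147) × (11/121) × (35/121) × (18/121) ≈ 0.00321992
question: (14/147) × (8/14) × (9/14) × (10/14) ≈ 0.0249896
Highest score → question.

question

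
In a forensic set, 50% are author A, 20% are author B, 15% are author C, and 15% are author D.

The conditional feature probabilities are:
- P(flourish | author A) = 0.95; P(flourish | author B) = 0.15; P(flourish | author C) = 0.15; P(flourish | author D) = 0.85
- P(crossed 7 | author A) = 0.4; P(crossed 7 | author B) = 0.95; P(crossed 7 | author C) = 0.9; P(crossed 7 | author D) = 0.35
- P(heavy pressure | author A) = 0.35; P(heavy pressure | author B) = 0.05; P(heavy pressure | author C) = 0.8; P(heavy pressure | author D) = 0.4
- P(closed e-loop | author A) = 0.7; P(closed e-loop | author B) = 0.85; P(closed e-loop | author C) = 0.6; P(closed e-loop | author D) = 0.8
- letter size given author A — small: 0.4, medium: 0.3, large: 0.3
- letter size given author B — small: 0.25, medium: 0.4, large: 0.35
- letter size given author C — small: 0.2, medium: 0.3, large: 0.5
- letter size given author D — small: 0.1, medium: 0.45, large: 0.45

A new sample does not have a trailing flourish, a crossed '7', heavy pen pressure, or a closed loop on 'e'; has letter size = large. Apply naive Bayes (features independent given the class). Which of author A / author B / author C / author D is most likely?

author A: 0.5 × (1−0.95) × (1−0.4) × (1−0.35) × (1−0.7) × 0.3 = 0.0008775
author B: 0.2 × (1−0.15) × (1−0.95) × (1−0.05) × (1−0.85) × 0.35 = 0.0004239375
author C: 0.15 × (1−0.15) × (1−0.9) × (1−0.8) × (1−0.6) × 0.5 = 0.00051
author D: 0.15 × (1−0.85) × (1−0.35) × (1−0.4) × (1−0.8) × 0.45 = 0.00078975
Highest score → author A.

author A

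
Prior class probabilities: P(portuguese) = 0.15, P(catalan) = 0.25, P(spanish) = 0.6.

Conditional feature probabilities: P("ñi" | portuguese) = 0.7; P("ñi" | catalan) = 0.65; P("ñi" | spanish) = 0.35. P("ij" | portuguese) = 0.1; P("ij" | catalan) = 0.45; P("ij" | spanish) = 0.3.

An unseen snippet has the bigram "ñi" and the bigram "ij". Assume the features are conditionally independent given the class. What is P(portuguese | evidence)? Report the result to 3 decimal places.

portuguese: 0.15 × 0.7 × 0.1 = 0.0105
catalan: 0.25 × 0.65 × 0.45 = 0.073125
spanish: 0.6 × 0.35 × 0.3 = 0.063
P(portuguese | x) = 0.0105 / 0.146625 ≈ 0.072

0.072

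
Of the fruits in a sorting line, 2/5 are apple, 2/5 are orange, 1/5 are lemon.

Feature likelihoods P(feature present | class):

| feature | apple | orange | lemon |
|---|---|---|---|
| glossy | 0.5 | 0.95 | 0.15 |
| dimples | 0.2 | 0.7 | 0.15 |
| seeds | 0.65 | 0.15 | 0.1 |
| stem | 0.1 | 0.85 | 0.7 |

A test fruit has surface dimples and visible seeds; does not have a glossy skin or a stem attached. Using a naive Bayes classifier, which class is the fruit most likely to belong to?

apple

apple: 0.4 × (1−0.5) × 0.2 × 0.65 × (1−0.1) = 0.0234
orange: 0.4 × (1−0.95) × 0.7 × 0.15 × (1−0.85) = 0.000315
lemon: 0.2 × (1−0.15) × 0.15 × 0.1 × (1−0.7) = 0.000765
Highest score → apple.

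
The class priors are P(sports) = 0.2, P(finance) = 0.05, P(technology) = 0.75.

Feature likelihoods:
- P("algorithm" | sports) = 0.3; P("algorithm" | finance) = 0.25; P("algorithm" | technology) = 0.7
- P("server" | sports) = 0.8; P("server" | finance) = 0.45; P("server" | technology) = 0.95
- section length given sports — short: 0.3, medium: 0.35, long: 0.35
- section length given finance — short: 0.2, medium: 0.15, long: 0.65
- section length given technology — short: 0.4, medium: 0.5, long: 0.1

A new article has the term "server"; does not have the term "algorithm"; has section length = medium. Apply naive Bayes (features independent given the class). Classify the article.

sports: 0.2 × (1−0.3) × 0.8 × 0.35 = 0.0392
finance: 0.05 × (1−0.25) × 0.45 × 0.15 = 0.00253125
technology: 0.75 × (1−0.7) × 0.95 × 0.5 = 0.106875
Highest score → technology.

technology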